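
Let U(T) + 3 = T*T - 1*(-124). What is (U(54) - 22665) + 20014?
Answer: 386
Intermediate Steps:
U(T) = 121 + T**2 (U(T) = -3 + (T*T - 1*(-124)) = -3 + (T**2 + 124) = -3 + (124 + T**2) = 121 + T**2)
(U(54) - 22665) + 20014 = ((121 + 54**2) - 22665) + 20014 = ((121 + 2916) - 22665) + 20014 = (3037 - 22665) + 20014 = -19628 + 20014 = 386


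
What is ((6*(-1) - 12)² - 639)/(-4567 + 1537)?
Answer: 21/202 ≈ 0.10396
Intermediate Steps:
((6*(-1) - 12)² - 639)/(-4567 + 1537) = ((-6 - 12)² - 639)/(-3030) = ((-18)² - 639)*(-1/3030) = (324 - 639)*(-1/3030) = -315*(-1/3030) = 21/202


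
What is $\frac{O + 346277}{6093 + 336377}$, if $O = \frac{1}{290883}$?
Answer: $\frac{50363046296}{49809350505} \approx 1.0111$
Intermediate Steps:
$O = \frac{1}{290883} \approx 3.4378 \cdot 10^{-6}$
$\frac{O + 346277}{6093 + 336377} = \frac{\frac{1}{290883} + 346277}{6093 + 336377} = \frac{100726092592}{290883 \cdot 342470} = \frac{100726092592}{290883} \cdot \frac{1}{342470} = \frac{50363046296}{49809350505}$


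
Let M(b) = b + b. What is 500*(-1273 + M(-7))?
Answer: -643500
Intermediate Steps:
M(b) = 2*b
500*(-1273 + M(-7)) = 500*(-1273 + 2*(-7)) = 500*(-1273 - 14) = 500*(-1287) = -643500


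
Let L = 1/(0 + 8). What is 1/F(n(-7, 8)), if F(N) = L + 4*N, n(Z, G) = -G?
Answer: -8/255 ≈ -0.031373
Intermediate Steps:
L = 1/8 ≈ 0.12500
F(N) = 1/8 + 4*N
1/F(n(-7, 8)) = 1/(1/8 + 4*(-1*8)) = 1/(1/8 + 4*(-8)) = 1/(1/8 - 32) = 1/(-255/8) = -8/255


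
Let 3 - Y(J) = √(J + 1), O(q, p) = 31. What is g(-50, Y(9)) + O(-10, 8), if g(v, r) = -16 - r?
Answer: 12 + √10 ≈ 15.162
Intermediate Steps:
Y(J) = 3 - √(1 + J) (Y(J) = 3 - √(J + 1) = 3 - √(1 + J))
g(-50, Y(9)) + O(-10, 8) = (-16 - (3 - √(1 + 9))) + 31 = (-16 - (3 - √10)) + 31 = (-16 + (-3 + √10)) + 31 = (-19 + √10) + 31 = 12 + √10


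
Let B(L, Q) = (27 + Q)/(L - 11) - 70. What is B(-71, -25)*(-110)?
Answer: 315810/41 ≈ 7702.7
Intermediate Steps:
B(L, Q) = -70 + (27 + Q)/(-11 + L) (B(L, Q) = (27 + Q)/(-11 + L) - 70 = -70 + (27 + Q)/(-11 + L))
B(-71, -25)*(-110) = ((797 - 25 - 70*(-71))/(-11 - 71))*(-110) = ((797 - 25 + 4970)/(-82))*(-110) = -1/82*5742*(-110) = -2871/41*(-110) = 315810/41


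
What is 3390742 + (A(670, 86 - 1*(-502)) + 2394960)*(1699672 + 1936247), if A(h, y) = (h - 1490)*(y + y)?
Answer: 5201694548902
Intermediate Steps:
A(h, y) = 2*y*(-1490 + h) (A(h, y) = (-1490 + h)*(2*y) = 2*y*(-1490 + h))
3390742 + (A(670, 86 - 1*(-502)) + 2394960)*(1699672 + 1936247) = 3390742 + (2*(86 - 1*(-502))*(-1490 + 670) + 2394960)*(1699672 + 1936247) = 3390742 + (2*(86 + 502)*(-820) + 2394960)*3635919 = 3390742 + (2*588*(-820) + 2394960)*3635919 = 3390742 + (-964320 + 2394960)*3635919 = 3390742 + 1430640*3635919 = 3390742 + 5201691158160 = 5201694548902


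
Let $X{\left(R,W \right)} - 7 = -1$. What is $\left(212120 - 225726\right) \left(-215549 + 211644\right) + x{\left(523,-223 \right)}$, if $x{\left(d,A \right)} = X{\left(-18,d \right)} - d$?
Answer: $53130913$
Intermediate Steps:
$X{\left(R,W \right)} = 6$ ($X{\left(R,W \right)} = 7 - 1 = 6$)
$x{\left(d,A \right)} = 6 - d$
$\left(212120 - 225726\right) \left(-215549 + 211644\right) + x{\left(523,-223 \right)} = \left(212120 - 225726\right) \left(-215549 + 211644\right) + \left(6 - 523\right) = \left(-13606\right) \left(-3905\right) + \left(6 - 523\right) = 53131430 - 517 = 53130913$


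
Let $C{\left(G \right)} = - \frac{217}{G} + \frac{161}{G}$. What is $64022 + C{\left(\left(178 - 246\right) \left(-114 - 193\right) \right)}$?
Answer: $\frac{334130804}{5219} \approx 64022.0$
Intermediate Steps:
$C{\left(G \right)} = - \frac{56}{G}$
$64022 + C{\left(\left(178 - 246\right) \left(-114 - 193\right) \right)} = 64022 - \frac{56}{\left(178 - 246\right) \left(-114 - 193\right)} = 64022 - \frac{56}{\left(-68\right) \left(-307\right)} = 64022 - \frac{56}{20876} = 64022 - \frac{14}{5219} = \frac{334130804}{5219}$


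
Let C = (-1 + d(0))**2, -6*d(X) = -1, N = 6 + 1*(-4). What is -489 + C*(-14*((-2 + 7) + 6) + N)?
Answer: -5351/9 ≈ -594.56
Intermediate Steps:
N = 2 (N = 6 - 4 = 2)
d(X) = 1/6 (d(X) = -1/6*(-1) = 1/6)
C = 25/36 (C = (-1 + 1/6)**2 = (-5/6)**2 = 25/36 ≈ 0.69444)
-489 + C*(-14*((-2 + 7) + 6) + N) = -489 + 25*(-14*((-2 + 7) + 6) + 2)/36 = -489 + 25*(-14*(5 + 6) + 2)/36 = -489 + 25*(-14*11 + 2)/36 = -489 + 25*(-154 + 2)/36 = -489 + (25/36)*(-152) = -489 - 950/9 = -5351/9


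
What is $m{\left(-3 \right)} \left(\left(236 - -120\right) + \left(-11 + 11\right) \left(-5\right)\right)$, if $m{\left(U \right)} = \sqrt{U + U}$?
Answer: $356 i \sqrt{6} \approx 872.02 i$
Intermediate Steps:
$m{\left(U \right)} = \sqrt{2} \sqrt{U}$ ($m{\left(U \right)} = \sqrt{2 U} = \sqrt{2} \sqrt{U}$)
$m{\left(-3 \right)} \left(\left(236 - -120\right) + \left(-11 + 11\right) \left(-5\right)\right) = \sqrt{2} \sqrt{-3} \left(\left(236 - -120\right) + \left(-11 + 11\right) \left(-5\right)\right) = \sqrt{2} i \sqrt{3} \left(\left(236 + 120\right) + 0 \left(-5\right)\right) = i \sqrt{6} \left(356 + 0\right) = i \sqrt{6} \cdot 356 = 356 i \sqrt{6}$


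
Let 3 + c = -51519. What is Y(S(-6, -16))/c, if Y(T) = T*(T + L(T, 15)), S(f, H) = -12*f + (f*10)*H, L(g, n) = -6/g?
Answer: -177503/8587 ≈ -20.671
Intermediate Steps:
S(f, H) = -12*f + 10*H*f (S(f, H) = -12*f + (10*f)*H = -12*f + 10*H*f)
c = -51522 (c = -3 - 51519 = -51522)
Y(T) = T*(T - 6/T)
Y(S(-6, -16))/c = (-6 + (2*(-6)*(-6 + 5*(-16)))²)/(-51522) = (-6 + (2*(-6)*(-6 - 80))²)*(-1/51522) = (-6 + (2*(-6)*(-86))²)*(-1/51522) = (-6 + 1032²)*(-1/51522) = (-6 + 1065024)*(-1/51522) = 1065018*(-1/51522) = -177503/8587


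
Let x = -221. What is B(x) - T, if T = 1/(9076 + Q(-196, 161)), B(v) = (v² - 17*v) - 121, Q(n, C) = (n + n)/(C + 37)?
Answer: 47141558357/898328 ≈ 52477.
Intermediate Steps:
Q(n, C) = 2*n/(37 + C) (Q(n, C) = (2*n)/(37 + C) = 2*n/(37 + C))
B(v) = -121 + v² - 17*v
T = 99/898328 (T = 1/(9076 + 2*(-196)/(37 + 161)) = 1/(9076 + 2*(-196)/198) = 1/(9076 + 2*(-196)*(1/198)) = 1/(9076 - 196/99) = 1/(898328/99) = 99/898328 ≈ 0.00011020)
B(x) - T = (-121 + (-221)² - 17*(-221)) - 1*99/898328 = (-121 + 48841 + 3757) - 99/898328 = 52477 - 99/898328 = 47141558357/898328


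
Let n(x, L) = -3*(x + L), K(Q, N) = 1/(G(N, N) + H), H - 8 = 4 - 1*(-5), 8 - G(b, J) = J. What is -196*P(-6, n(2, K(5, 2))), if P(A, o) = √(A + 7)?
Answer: -196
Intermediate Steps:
G(b, J) = 8 - J
H = 17 (H = 8 + (4 - 1*(-5)) = 8 + (4 + 5) = 8 + 9 = 17)
K(Q, N) = 1/(25 - N) (K(Q, N) = 1/((8 - N) + 17) = 1/(25 - N))
n(x, L) = -3*L - 3*x (n(x, L) = -3*(L + x) = -3*L - 3*x)
P(A, o) = √(7 + A)
-196*P(-6, n(2, K(5, 2))) = -196*√(7 - 6) = -196*√1 = -196*1 = -196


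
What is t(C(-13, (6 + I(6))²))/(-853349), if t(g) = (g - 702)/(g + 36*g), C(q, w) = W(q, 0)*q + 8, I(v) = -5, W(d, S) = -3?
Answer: 655/1483973911 ≈ 4.4138e-7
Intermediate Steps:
C(q, w) = 8 - 3*q (C(q, w) = -3*q + 8 = 8 - 3*q)
t(g) = (-702 + g)/(37*g) (t(g) = (-702 + g)/((37*g)) = (-702 + g)*(1/(37*g)) = (-702 + g)/(37*g))
t(C(-13, (6 + I(6))²))/(-853349) = ((-702 + (8 - 3*(-13)))/(37*(8 - 3*(-13))))/(-853349) = ((-702 + (8 + 39))/(37*(8 + 39)))*(-1/853349) = ((1/37)*(-702 + 47)/47)*(-1/853349) = ((1/37)*(1/47)*(-655))*(-1/853349) = -655/1739*(-1/853349) = 655/1483973911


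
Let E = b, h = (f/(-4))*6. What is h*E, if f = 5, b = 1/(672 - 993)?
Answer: 5/214 ≈ 0.023364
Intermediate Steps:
b = -1/321 (b = 1/(-321) = -1/321 ≈ -0.0031153)
h = -15/2 (h = (5/(-4))*6 = (5*(-¼))*6 = -5/4*6 = -15/2 ≈ -7.5000)
E = -1/321 ≈ -0.0031153
h*E = -15/2*(-1/321) = 5/214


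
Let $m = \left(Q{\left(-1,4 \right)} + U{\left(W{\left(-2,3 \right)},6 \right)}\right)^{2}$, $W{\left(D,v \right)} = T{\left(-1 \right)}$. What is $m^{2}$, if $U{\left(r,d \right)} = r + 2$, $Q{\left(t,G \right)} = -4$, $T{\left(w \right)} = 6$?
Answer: $256$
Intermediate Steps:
$W{\left(D,v \right)} = 6$
$U{\left(r,d \right)} = 2 + r$
$m = 16$ ($m = \left(-4 + \left(2 + 6\right)\right)^{2} = \left(-4 + 8\right)^{2} = 4^{2} = 16$)
$m^{2} = 16^{2} = 256$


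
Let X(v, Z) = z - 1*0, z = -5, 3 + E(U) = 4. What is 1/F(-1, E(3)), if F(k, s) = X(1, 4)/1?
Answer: -⅕ ≈ -0.20000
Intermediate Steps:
E(U) = 1 (E(U) = -3 + 4 = 1)
X(v, Z) = -5 (X(v, Z) = -5 - 1*0 = -5 + 0 = -5)
F(k, s) = -5 (F(k, s) = -5/1 = -5*1 = -5)
1/F(-1, E(3)) = 1/(-5) = -⅕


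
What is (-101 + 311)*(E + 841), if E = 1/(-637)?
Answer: 16071480/91 ≈ 1.7661e+5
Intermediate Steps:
E = -1/637 ≈ -0.0015699
(-101 + 311)*(E + 841) = (-101 + 311)*(-1/637 + 841) = 210*(535716/637) = 16071480/91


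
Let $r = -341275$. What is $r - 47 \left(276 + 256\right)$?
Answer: $-366279$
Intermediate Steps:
$r - 47 \left(276 + 256\right) = -341275 - 47 \left(276 + 256\right) = -341275 - 47 \cdot 532 = -341275 - 25004 = -366279$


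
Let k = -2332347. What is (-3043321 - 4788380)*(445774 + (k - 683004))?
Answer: 20124158760477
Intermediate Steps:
(-3043321 - 4788380)*(445774 + (k - 683004)) = (-3043321 - 4788380)*(445774 + (-2332347 - 683004)) = -7831701*(445774 - 3015351) = -7831701*(-2569577) = 20124158760477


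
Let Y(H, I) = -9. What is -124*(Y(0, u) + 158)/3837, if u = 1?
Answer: -18476/3837 ≈ -4.8152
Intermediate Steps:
-124*(Y(0, u) + 158)/3837 = -124*(-9 + 158)/3837 = -124*149*(1/3837) = -18476*1/3837 = -18476/3837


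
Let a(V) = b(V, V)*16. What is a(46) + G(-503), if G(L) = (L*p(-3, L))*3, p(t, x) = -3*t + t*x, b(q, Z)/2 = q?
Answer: -2289190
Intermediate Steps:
b(q, Z) = 2*q
a(V) = 32*V (a(V) = (2*V)*16 = 32*V)
G(L) = 3*L*(9 - 3*L) (G(L) = (L*(-3*(-3 + L)))*3 = (L*(9 - 3*L))*3 = 3*L*(9 - 3*L))
a(46) + G(-503) = 32*46 + 9*(-503)*(3 - 1*(-503)) = 1472 + 9*(-503)*(3 + 503) = 1472 + 9*(-503)*506 = 1472 - 2290662 = -2289190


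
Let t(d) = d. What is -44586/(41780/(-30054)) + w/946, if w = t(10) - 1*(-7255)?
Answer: 316982960731/9880970 ≈ 32080.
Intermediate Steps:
w = 7265 (w = 10 - 1*(-7255) = 10 + 7255 = 7265)
-44586/(41780/(-30054)) + w/946 = -44586/(41780/(-30054)) + 7265/946 = -44586/(41780*(-1/30054)) + 7265*(1/946) = -44586/(-20890/15027) + 7265/946 = -44586*(-15027/20890) + 7265/946 = 334996911/10445 + 7265/946 = 316982960731/9880970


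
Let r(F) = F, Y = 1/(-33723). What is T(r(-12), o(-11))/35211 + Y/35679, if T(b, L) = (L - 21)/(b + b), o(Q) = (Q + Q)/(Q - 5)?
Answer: 20988455273/903807528757056 ≈ 2.3222e-5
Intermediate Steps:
o(Q) = 2*Q/(-5 + Q) (o(Q) = (2*Q)/(-5 + Q) = 2*Q/(-5 + Q))
Y = -1/33723 ≈ -2.9653e-5
T(b, L) = (-21 + L)/(2*b) (T(b, L) = (-21 + L)/((2*b)) = (-21 + L)*(1/(2*b)) = (-21 + L)/(2*b))
T(r(-12), o(-11))/35211 + Y/35679 = ((½)*(-21 + 2*(-11)/(-5 - 11))/(-12))/35211 - 1/33723/35679 = ((½)*(-1/12)*(-21 + 2*(-11)/(-16)))*(1/35211) - 1/33723*1/35679 = ((½)*(-1/12)*(-21 + 2*(-11)*(-1/16)))*(1/35211) - 1/1203202917 = ((½)*(-1/12)*(-21 + 11/8))*(1/35211) - 1/1203202917 = ((½)*(-1/12)*(-157/8))*(1/35211) - 1/1203202917 = (157/192)*(1/35211) - 1/1203202917 = 157/6760512 - 1/1203202917 = 20988455273/903807528757056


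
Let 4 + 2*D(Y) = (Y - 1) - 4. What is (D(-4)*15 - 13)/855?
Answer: -221/1710 ≈ -0.12924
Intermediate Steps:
D(Y) = -9/2 + Y/2 (D(Y) = -2 + ((Y - 1) - 4)/2 = -2 + ((-1 + Y) - 4)/2 = -2 + (-5 + Y)/2 = -2 + (-5/2 + Y/2) = -9/2 + Y/2)
(D(-4)*15 - 13)/855 = ((-9/2 + (½)*(-4))*15 - 13)/855 = ((-9/2 - 2)*15 - 13)*(1/855) = (-13/2*15 - 13)*(1/855) = (-195/2 - 13)*(1/855) = -221/2*1/855 = -221/1710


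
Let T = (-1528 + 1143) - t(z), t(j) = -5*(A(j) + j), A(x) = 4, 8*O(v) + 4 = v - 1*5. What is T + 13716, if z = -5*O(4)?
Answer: 106933/8 ≈ 13367.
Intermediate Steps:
O(v) = -9/8 + v/8 (O(v) = -½ + (v - 1*5)/8 = -½ + (v - 5)/8 = -½ + (-5 + v)/8 = -½ + (-5/8 + v/8) = -9/8 + v/8)
z = 25/8 (z = -5*(-9/8 + (⅛)*4) = -5*(-9/8 + ½) = -5*(-5/8) = 25/8 ≈ 3.1250)
t(j) = -20 - 5*j (t(j) = -5*(4 + j) = -20 - 5*j)
T = -2795/8 (T = (-1528 + 1143) - (-20 - 5*25/8) = -385 - (-20 - 125/8) = -385 - 1*(-285/8) = -385 + 285/8 = -2795/8 ≈ -349.38)
T + 13716 = -2795/8 + 13716 = 106933/8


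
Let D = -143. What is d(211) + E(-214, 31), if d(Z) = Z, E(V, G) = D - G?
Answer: 37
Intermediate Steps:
E(V, G) = -143 - G
d(211) + E(-214, 31) = 211 + (-143 - 1*31) = 211 + (-143 - 31) = 211 - 174 = 37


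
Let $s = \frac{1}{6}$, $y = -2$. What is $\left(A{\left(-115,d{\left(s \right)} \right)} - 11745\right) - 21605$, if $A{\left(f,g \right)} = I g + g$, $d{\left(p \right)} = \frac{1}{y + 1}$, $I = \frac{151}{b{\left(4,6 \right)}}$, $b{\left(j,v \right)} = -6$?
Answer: $- \frac{199955}{6} \approx -33326.0$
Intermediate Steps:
$s = \frac{1}{6} \approx 0.16667$
$I = - \frac{151}{6}$ ($I = \frac{151}{-6} = 151 \left(- \frac{1}{6}\right) = - \frac{151}{6} \approx -25.167$)
$d{\left(p \right)} = -1$ ($d{\left(p \right)} = \frac{1}{-2 + 1} = \frac{1}{-1} = -1$)
$A{\left(f,g \right)} = - \frac{145 g}{6}$ ($A{\left(f,g \right)} = - \frac{151 g}{6} + g = - \frac{145 g}{6}$)
$\left(A{\left(-115,d{\left(s \right)} \right)} - 11745\right) - 21605 = \left(\left(- \frac{145}{6}\right) \left(-1\right) - 11745\right) - 21605 = \left(\frac{145}{6} - 11745\right) - 21605 = - \frac{70325}{6} - 21605 = - \frac{199955}{6}$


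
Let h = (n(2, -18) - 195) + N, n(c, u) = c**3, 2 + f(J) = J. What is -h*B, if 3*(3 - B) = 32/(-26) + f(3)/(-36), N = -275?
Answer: 369677/234 ≈ 1579.8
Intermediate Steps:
f(J) = -2 + J
B = 4801/1404 (B = 3 - (32/(-26) + (-2 + 3)/(-36))/3 = 3 - (32*(-1/26) + 1*(-1/36))/3 = 3 - (-16/13 - 1/36)/3 = 3 - 1/3*(-589/468) = 3 + 589/1404 = 4801/1404 ≈ 3.4195)
h = -462 (h = (2**3 - 195) - 275 = (8 - 195) - 275 = -187 - 275 = -462)
-h*B = -(-462)*4801/1404 = -1*(-369677/234) = 369677/234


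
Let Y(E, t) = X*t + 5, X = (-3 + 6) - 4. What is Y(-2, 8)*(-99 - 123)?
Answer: 666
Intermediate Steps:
X = -1 (X = 3 - 4 = -1)
Y(E, t) = 5 - t (Y(E, t) = -t + 5 = 5 - t)
Y(-2, 8)*(-99 - 123) = (5 - 1*8)*(-99 - 123) = (5 - 8)*(-222) = -3*(-222) = 666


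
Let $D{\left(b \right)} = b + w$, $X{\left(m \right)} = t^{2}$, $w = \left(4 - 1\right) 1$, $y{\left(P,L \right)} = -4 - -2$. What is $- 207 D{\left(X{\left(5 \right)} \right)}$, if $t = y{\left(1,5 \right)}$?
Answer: $-1449$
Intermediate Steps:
$y{\left(P,L \right)} = -2$ ($y{\left(P,L \right)} = -4 + 2 = -2$)
$w = 3$ ($w = 3 \cdot 1 = 3$)
$t = -2$
$X{\left(m \right)} = 4$ ($X{\left(m \right)} = \left(-2\right)^{2} = 4$)
$D{\left(b \right)} = 3 + b$ ($D{\left(b \right)} = b + 3 = 3 + b$)
$- 207 D{\left(X{\left(5 \right)} \right)} = - 207 \left(3 + 4\right) = \left(-207\right) 7 = -1449$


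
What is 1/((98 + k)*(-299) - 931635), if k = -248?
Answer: -1/886785 ≈ -1.1277e-6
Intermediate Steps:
1/((98 + k)*(-299) - 931635) = 1/((98 - 248)*(-299) - 931635) = 1/(-150*(-299) - 931635) = 1/(44850 - 931635) = 1/(-886785) = -1/886785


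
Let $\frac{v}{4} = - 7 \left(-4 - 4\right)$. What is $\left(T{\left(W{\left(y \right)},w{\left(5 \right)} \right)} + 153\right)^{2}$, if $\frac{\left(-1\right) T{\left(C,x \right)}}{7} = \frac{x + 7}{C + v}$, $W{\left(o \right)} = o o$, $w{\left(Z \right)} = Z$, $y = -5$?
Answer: $\frac{160554241}{6889} \approx 23306.0$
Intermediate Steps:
$v = 224$ ($v = 4 \left(- 7 \left(-4 - 4\right)\right) = 4 \left(\left(-7\right) \left(-8\right)\right) = 4 \cdot 56 = 224$)
$W{\left(o \right)} = o^{2}$
$T{\left(C,x \right)} = - \frac{7 \left(7 + x\right)}{224 + C}$ ($T{\left(C,x \right)} = - 7 \frac{x + 7}{C + 224} = - 7 \frac{7 + x}{224 + C} = - \frac{7 \left(7 + x\right)}{224 + C}$)
$\left(T{\left(W{\left(y \right)},w{\left(5 \right)} \right)} + 153\right)^{2} = \left(\frac{7 \left(-7 - 5\right)}{224 + \left(-5\right)^{2}} + 153\right)^{2} = \left(\frac{7 \left(-7 - 5\right)}{224 + 25} + 153\right)^{2} = \left(7 \cdot \frac{1}{249} \left(-12\right) + 153\right)^{2} = \left(- \frac{28}{83} + 153\right)^{2} = \left(\frac{12671}{83}\right)^{2} = \frac{160554241}{6889}$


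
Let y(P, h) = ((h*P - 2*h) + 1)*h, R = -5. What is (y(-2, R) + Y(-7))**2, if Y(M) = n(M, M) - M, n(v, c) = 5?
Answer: 8649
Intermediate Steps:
y(P, h) = h*(1 - 2*h + P*h) (y(P, h) = ((P*h - 2*h) + 1)*h = ((-2*h + P*h) + 1)*h = (1 - 2*h + P*h)*h = h*(1 - 2*h + P*h))
Y(M) = 5 - M
(y(-2, R) + Y(-7))**2 = (-5*(1 - 2*(-5) - 2*(-5)) + (5 - 1*(-7)))**2 = (-5*(1 + 10 + 10) + (5 + 7))**2 = (-5*21 + 12)**2 = (-105 + 12)**2 = (-93)**2 = 8649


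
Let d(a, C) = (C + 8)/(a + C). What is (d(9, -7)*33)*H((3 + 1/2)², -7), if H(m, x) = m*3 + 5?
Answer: 5511/8 ≈ 688.88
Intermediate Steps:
H(m, x) = 5 + 3*m (H(m, x) = 3*m + 5 = 5 + 3*m)
d(a, C) = (8 + C)/(C + a)
(d(9, -7)*33)*H((3 + 1/2)², -7) = (((8 - 7)/(-7 + 9))*33)*(5 + 3*(3 + 1/2)²) = ((1/2)*33)*(5 + 3*(3 + ½)²) = (((½)*1)*33)*(5 + 3*(7/2)²) = ((½)*33)*(5 + 3*(49/4)) = 33*(5 + 147/4)/2 = (33/2)*(167/4) = 5511/8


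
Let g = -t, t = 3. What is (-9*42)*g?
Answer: 1134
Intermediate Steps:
g = -3 (g = -1*3 = -3)
(-9*42)*g = -9*42*(-3) = -378*(-3) = 1134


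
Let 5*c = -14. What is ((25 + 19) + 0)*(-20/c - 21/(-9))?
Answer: 8756/21 ≈ 416.95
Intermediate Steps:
c = -14/5 (c = (⅕)*(-14) = -14/5 ≈ -2.8000)
((25 + 19) + 0)*(-20/c - 21/(-9)) = ((25 + 19) + 0)*(-20/(-14/5) - 21/(-9)) = (44 + 0)*(-20*(-5/14) - 21*(-⅑)) = 44*(50/7 + 7/3) = 44*(199/21) = 8756/21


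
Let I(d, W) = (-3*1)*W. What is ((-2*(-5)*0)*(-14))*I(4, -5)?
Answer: 0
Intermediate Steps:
I(d, W) = -3*W
((-2*(-5)*0)*(-14))*I(4, -5) = ((-2*(-5)*0)*(-14))*(-3*(-5)) = ((10*0)*(-14))*15 = (0*(-14))*15 = 0*15 = 0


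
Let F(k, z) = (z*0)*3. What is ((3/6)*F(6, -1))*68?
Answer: 0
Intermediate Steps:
F(k, z) = 0 (F(k, z) = 0*3 = 0)
((3/6)*F(6, -1))*68 = ((3/6)*0)*68 = ((3*(⅙))*0)*68 = ((½)*0)*68 = 0*68 = 0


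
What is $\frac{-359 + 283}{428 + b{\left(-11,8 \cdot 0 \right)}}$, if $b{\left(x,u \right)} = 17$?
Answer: $- \frac{76}{445} \approx -0.17079$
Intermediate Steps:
$\frac{-359 + 283}{428 + b{\left(-11,8 \cdot 0 \right)}} = \frac{-359 + 283}{428 + 17} = - \frac{76}{445}$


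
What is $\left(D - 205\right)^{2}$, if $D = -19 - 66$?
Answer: $84100$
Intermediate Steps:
$D = -85$ ($D = -19 - 66 = -85$)
$\left(D - 205\right)^{2} = \left(-85 - 205\right)^{2} = \left(-290\right)^{2} = 84100$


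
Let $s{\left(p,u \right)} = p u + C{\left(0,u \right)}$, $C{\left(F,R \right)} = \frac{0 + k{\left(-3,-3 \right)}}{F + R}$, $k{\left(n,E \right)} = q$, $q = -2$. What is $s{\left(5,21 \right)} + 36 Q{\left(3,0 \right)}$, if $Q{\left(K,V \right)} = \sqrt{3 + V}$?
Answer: $\frac{2203}{21} + 36 \sqrt{3} \approx 167.26$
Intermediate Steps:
$k{\left(n,E \right)} = -2$
$C{\left(F,R \right)} = - \frac{2}{F + R}$ ($C{\left(F,R \right)} = \frac{0 - 2}{F + R} = - \frac{2}{F + R}$)
$s{\left(p,u \right)} = - \frac{2}{u} + p u$ ($s{\left(p,u \right)} = p u - \frac{2}{0 + u} = p u - \frac{2}{u} = - \frac{2}{u} + p u$)
$s{\left(5,21 \right)} + 36 Q{\left(3,0 \right)} = \left(- \frac{2}{21} + 5 \cdot 21\right) + 36 \sqrt{3 + 0} = \left(\left(-2\right) \frac{1}{21} + 105\right) + 36 \sqrt{3} = \left(- \frac{2}{21} + 105\right) + 36 \sqrt{3} = \frac{2203}{21} + 36 \sqrt{3}$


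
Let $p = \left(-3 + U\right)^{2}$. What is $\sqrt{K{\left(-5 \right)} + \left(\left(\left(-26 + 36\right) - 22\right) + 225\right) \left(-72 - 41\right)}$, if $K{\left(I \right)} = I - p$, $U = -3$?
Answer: $i \sqrt{24110} \approx 155.27 i$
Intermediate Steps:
$p = 36$ ($p = \left(-3 - 3\right)^{2} = \left(-6\right)^{2} = 36$)
$K{\left(I \right)} = -36 + I$ ($K{\left(I \right)} = I - 36 = -36 + I$)
$\sqrt{K{\left(-5 \right)} + \left(\left(\left(-26 + 36\right) - 22\right) + 225\right) \left(-72 - 41\right)} = \sqrt{\left(-36 - 5\right) + \left(\left(\left(-26 + 36\right) - 22\right) + 225\right) \left(-72 - 41\right)} = \sqrt{-41 + \left(\left(10 - 22\right) + 225\right) \left(-113\right)} = \sqrt{-41 + \left(-12 + 225\right) \left(-113\right)} = \sqrt{-41 + 213 \left(-113\right)} = \sqrt{-41 - 24069} = \sqrt{-24110} = i \sqrt{24110}$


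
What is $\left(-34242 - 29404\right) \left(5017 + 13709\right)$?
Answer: $-1191834996$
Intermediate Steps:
$\left(-34242 - 29404\right) \left(5017 + 13709\right) = \left(-63646\right) 18726 = -1191834996$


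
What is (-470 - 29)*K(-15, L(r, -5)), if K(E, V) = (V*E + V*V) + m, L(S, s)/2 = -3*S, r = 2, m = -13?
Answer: -155189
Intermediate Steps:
L(S, s) = -6*S (L(S, s) = 2*(-3*S) = -6*S)
K(E, V) = -13 + V**2 + E*V (K(E, V) = (V*E + V*V) - 13 = (E*V + V**2) - 13 = (V**2 + E*V) - 13 = -13 + V**2 + E*V)
(-470 - 29)*K(-15, L(r, -5)) = (-470 - 29)*(-13 + (-6*2)**2 - (-90)*2) = -499*(-13 + (-12)**2 - 15*(-12)) = -499*(-13 + 144 + 180) = -499*311 = -155189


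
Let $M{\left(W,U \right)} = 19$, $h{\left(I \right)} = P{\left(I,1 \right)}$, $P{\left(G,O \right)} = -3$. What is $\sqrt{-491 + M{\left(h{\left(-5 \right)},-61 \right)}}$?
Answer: $2 i \sqrt{118} \approx 21.726 i$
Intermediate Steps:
$h{\left(I \right)} = -3$
$\sqrt{-491 + M{\left(h{\left(-5 \right)},-61 \right)}} = \sqrt{-491 + 19} = \sqrt{-472} = 2 i \sqrt{118}$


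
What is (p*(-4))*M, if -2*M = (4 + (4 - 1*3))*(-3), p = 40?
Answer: -1200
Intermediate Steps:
M = 15/2 (M = -(4 + (4 - 1*3))*(-3)/2 = -(4 + (4 - 3))*(-3)/2 = -(4 + 1)*(-3)/2 = -5*(-3)/2 = -1/2*(-15) = 15/2 ≈ 7.5000)
(p*(-4))*M = (40*(-4))*(15/2) = -160*15/2 = -1200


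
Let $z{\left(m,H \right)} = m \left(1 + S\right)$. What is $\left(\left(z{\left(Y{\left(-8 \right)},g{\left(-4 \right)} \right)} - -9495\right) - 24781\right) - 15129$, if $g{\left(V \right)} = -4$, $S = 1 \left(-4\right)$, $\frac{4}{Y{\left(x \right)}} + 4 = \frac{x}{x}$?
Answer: $-30411$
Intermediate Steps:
$Y{\left(x \right)} = - \frac{4}{3}$ ($Y{\left(x \right)} = \frac{4}{-4 + \frac{x}{x}} = \frac{4}{-4 + 1} = \frac{4}{-3} = 4 \left(- \frac{1}{3}\right) = - \frac{4}{3}$)
$S = -4$
$z{\left(m,H \right)} = - 3 m$ ($z{\left(m,H \right)} = m \left(1 - 4\right) = m \left(-3\right) = - 3 m$)
$\left(\left(z{\left(Y{\left(-8 \right)},g{\left(-4 \right)} \right)} - -9495\right) - 24781\right) - 15129 = \left(\left(\left(-3\right) \left(- \frac{4}{3}\right) - -9495\right) - 24781\right) - 15129 = \left(\left(4 + 9495\right) - 24781\right) - 15129 = \left(9499 - 24781\right) - 15129 = -15282 - 15129 = -30411$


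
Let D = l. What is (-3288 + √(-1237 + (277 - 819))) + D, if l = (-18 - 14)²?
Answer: -2264 + I*√1779 ≈ -2264.0 + 42.178*I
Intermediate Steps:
l = 1024 (l = (-32)² = 1024)
D = 1024
(-3288 + √(-1237 + (277 - 819))) + D = (-3288 + √(-1237 + (277 - 819))) + 1024 = (-3288 + √(-1237 - 542)) + 1024 = (-3288 + √(-1779)) + 1024 = (-3288 + I*√1779) + 1024 = -2264 + I*√1779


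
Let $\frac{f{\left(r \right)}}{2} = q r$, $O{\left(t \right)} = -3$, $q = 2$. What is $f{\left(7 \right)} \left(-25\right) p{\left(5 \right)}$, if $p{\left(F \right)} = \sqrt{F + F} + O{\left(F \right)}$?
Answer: $2100 - 700 \sqrt{10} \approx -113.59$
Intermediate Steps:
$f{\left(r \right)} = 4 r$ ($f{\left(r \right)} = 2 \cdot 2 r = 4 r$)
$p{\left(F \right)} = -3 + \sqrt{2} \sqrt{F}$ ($p{\left(F \right)} = \sqrt{F + F} - 3 = \sqrt{2 F} - 3 = \sqrt{2} \sqrt{F} - 3 = -3 + \sqrt{2} \sqrt{F}$)
$f{\left(7 \right)} \left(-25\right) p{\left(5 \right)} = 4 \cdot 7 \left(-25\right) \left(-3 + \sqrt{2} \sqrt{5}\right) = 28 \left(-25\right) \left(-3 + \sqrt{10}\right) = - 700 \left(-3 + \sqrt{10}\right) = 2100 - 700 \sqrt{10}$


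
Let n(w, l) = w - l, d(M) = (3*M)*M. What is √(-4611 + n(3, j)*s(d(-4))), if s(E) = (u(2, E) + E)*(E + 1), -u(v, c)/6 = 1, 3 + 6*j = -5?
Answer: √4307 ≈ 65.628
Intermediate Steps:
j = -4/3 (j = -½ + (⅙)*(-5) = -½ - ⅚ = -4/3 ≈ -1.3333)
d(M) = 3*M²
u(v, c) = -6 (u(v, c) = -6*1 = -6)
s(E) = (1 + E)*(-6 + E) (s(E) = (-6 + E)*(E + 1) = (-6 + E)*(1 + E) = (1 + E)*(-6 + E))
√(-4611 + n(3, j)*s(d(-4))) = √(-4611 + (3 - 1*(-4/3))*(-6 + (3*(-4)²)² - 15*(-4)²)) = √(-4611 + (3 + 4/3)*(-6 + (3*16)² - 15*16)) = √(-4611 + 13*(-6 + 48² - 5*48)/3) = √(-4611 + 13*(-6 + 2304 - 240)/3) = √(-4611 + (13/3)*2058) = √(-4611 + 8918) = √4307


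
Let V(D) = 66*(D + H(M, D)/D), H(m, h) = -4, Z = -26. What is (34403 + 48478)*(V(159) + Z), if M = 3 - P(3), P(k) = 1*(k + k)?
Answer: 45975416796/53 ≈ 8.6746e+8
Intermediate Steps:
P(k) = 2*k (P(k) = 1*(2*k) = 2*k)
M = -3 (M = 3 - 2*3 = 3 - 1*6 = 3 - 6 = -3)
V(D) = -264/D + 66*D (V(D) = 66*(D - 4/D) = -264/D + 66*D)
(34403 + 48478)*(V(159) + Z) = (34403 + 48478)*((-264/159 + 66*159) - 26) = 82881*((-264*1/159 + 10494) - 26) = 82881*((-88/53 + 10494) - 26) = 82881*(556094/53 - 26) = 82881*(554716/53) = 45975416796/53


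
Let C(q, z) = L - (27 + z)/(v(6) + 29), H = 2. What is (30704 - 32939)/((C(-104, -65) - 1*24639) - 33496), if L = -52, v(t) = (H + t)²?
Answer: 207855/5411353 ≈ 0.038411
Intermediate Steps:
v(t) = (2 + t)²
C(q, z) = -1621/31 - z/93 (C(q, z) = -52 - (27 + z)/((2 + 6)² + 29) = -52 - (27 + z)/(8² + 29) = -52 - (27 + z)/(64 + 29) = -52 - (27 + z)/93 = -52 - (9/31 + z/93) = -52 + (-9/31 - z/93) = -1621/31 - z/93)
(30704 - 32939)/((C(-104, -65) - 1*24639) - 33496) = (30704 - 32939)/(((-1621/31 - 1/93*(-65)) - 1*24639) - 33496) = -2235/(((-1621/31 + 65/93) - 24639) - 33496) = -2235/((-4798/93 - 24639) - 33496) = -2235/(-2296225/93 - 33496) = -2235/(-5411353/93) = -2235*(-93/5411353) = 207855/5411353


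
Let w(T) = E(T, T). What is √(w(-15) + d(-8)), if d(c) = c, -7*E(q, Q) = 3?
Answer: I*√413/7 ≈ 2.9032*I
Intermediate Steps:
E(q, Q) = -3/7 (E(q, Q) = -⅐*3 = -3/7)
w(T) = -3/7
√(w(-15) + d(-8)) = √(-3/7 - 8) = √(-59/7) = I*√413/7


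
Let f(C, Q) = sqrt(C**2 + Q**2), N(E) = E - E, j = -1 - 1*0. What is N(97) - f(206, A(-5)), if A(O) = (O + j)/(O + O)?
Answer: -sqrt(1060909)/5 ≈ -206.00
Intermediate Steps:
j = -1 (j = -1 + 0 = -1)
N(E) = 0
A(O) = (-1 + O)/(2*O) (A(O) = (O - 1)/(O + O) = (-1 + O)/((2*O)) = (-1 + O)*(1/(2*O)) = (-1 + O)/(2*O))
N(97) - f(206, A(-5)) = 0 - sqrt(206**2 + ((1/2)*(-1 - 5)/(-5))**2) = 0 - sqrt(42436 + ((1/2)*(-1/5)*(-6))**2) = 0 - sqrt(42436 + (3/5)**2) = 0 - sqrt(42436 + 9/25) = 0 - sqrt(1060909/25) = 0 - sqrt(1060909)/5 = -sqrt(1060909)/5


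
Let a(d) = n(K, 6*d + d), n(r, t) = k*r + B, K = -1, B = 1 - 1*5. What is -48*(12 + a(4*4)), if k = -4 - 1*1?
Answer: -624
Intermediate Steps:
B = -4 (B = 1 - 5 = -4)
k = -5 (k = -4 - 1 = -5)
n(r, t) = -4 - 5*r (n(r, t) = -5*r - 4 = -4 - 5*r)
a(d) = 1 (a(d) = -4 - 5*(-1) = -4 + 5 = 1)
-48*(12 + a(4*4)) = -48*(12 + 1) = -48*13 = -624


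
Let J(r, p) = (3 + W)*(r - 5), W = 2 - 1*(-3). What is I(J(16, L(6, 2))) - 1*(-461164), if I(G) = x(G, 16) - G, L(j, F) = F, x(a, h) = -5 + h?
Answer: 461087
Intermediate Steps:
W = 5 (W = 2 + 3 = 5)
J(r, p) = -40 + 8*r (J(r, p) = (3 + 5)*(r - 5) = 8*(-5 + r) = -40 + 8*r)
I(G) = 11 - G (I(G) = (-5 + 16) - G = 11 - G)
I(J(16, L(6, 2))) - 1*(-461164) = (11 - (-40 + 8*16)) - 1*(-461164) = (11 - (-40 + 128)) + 461164 = (11 - 1*88) + 461164 = (11 - 88) + 461164 = -77 + 461164 = 461087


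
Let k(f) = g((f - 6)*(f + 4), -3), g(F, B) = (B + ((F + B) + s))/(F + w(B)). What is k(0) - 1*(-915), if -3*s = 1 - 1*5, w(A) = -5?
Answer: 79691/87 ≈ 915.99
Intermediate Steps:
s = 4/3 (s = -(1 - 1*5)/3 = -(1 - 5)/3 = -⅓*(-4) = 4/3 ≈ 1.3333)
g(F, B) = (4/3 + F + 2*B)/(-5 + F) (g(F, B) = (B + ((F + B) + 4/3))/(F - 5) = (B + ((B + F) + 4/3))/(-5 + F) = (B + (4/3 + B + F))/(-5 + F) = (4/3 + F + 2*B)/(-5 + F))
k(f) = (-14/3 + (-6 + f)*(4 + f))/(-5 + (-6 + f)*(4 + f)) (k(f) = (4/3 + (f - 6)*(f + 4) + 2*(-3))/(-5 + (f - 6)*(f + 4)) = (4/3 + (-6 + f)*(4 + f) - 6)/(-5 + (-6 + f)*(4 + f)) = (-14/3 + (-6 + f)*(4 + f))/(-5 + (-6 + f)*(4 + f)))
k(0) - 1*(-915) = (86/3 - 1*0² + 2*0)/(29 - 1*0² + 2*0) - 1*(-915) = (86/3 - 1*0 + 0)/(29 - 1*0 + 0) + 915 = (86/3 + 0 + 0)/(29 + 0 + 0) + 915 = (86/3)/29 + 915 = (1/29)*(86/3) + 915 = 86/87 + 915 = 79691/87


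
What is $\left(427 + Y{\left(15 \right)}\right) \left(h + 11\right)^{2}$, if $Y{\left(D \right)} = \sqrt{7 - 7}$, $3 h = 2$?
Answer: $\frac{523075}{9} \approx 58119.0$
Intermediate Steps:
$h = \frac{2}{3}$ ($h = \frac{1}{3} \cdot 2 = \frac{2}{3} \approx 0.66667$)
$Y{\left(D \right)} = 0$ ($Y{\left(D \right)} = \sqrt{0} = 0$)
$\left(427 + Y{\left(15 \right)}\right) \left(h + 11\right)^{2} = \left(427 + 0\right) \left(\frac{2}{3} + 11\right)^{2} = 427 \left(\frac{35}{3}\right)^{2} = 427 \cdot \frac{1225}{9} = \frac{523075}{9}$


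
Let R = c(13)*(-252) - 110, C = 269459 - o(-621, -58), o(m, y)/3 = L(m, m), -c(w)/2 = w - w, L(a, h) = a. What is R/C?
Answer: -55/135661 ≈ -0.00040542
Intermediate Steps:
c(w) = 0 (c(w) = -2*(w - w) = -2*0 = 0)
o(m, y) = 3*m
C = 271322 (C = 269459 - 3*(-621) = 269459 - 1*(-1863) = 269459 + 1863 = 271322)
R = -110 (R = 0*(-252) - 110 = 0 - 110 = -110)
R/C = -110/271322 = -110*1/271322 = -55/135661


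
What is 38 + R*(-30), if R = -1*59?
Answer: 1808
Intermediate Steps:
R = -59
38 + R*(-30) = 38 - 59*(-30) = 38 + 1770 = 1808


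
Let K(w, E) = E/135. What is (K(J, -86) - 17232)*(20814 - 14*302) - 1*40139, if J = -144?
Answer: -38591188681/135 ≈ -2.8586e+8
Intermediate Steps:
K(w, E) = E/135 (K(w, E) = E*(1/135) = E/135)
(K(J, -86) - 17232)*(20814 - 14*302) - 1*40139 = ((1/135)*(-86) - 17232)*(20814 - 14*302) - 1*40139 = (-86/135 - 17232)*(20814 - 4228) - 40139 = -2326406/135*16586 - 40139 = -38585769916/135 - 40139 = -38591188681/135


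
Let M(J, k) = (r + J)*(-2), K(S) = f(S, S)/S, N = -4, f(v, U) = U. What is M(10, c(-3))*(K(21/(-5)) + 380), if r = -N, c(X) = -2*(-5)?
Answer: -10668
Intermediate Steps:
c(X) = 10
r = 4 (r = -1*(-4) = 4)
K(S) = 1 (K(S) = S/S = 1)
M(J, k) = -8 - 2*J (M(J, k) = (4 + J)*(-2) = -8 - 2*J)
M(10, c(-3))*(K(21/(-5)) + 380) = (-8 - 2*10)*(1 + 380) = (-8 - 20)*381 = -28*381 = -10668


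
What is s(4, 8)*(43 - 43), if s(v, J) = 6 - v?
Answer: 0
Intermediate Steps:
s(4, 8)*(43 - 43) = (6 - 1*4)*(43 - 43) = (6 - 4)*0 = 2*0 = 0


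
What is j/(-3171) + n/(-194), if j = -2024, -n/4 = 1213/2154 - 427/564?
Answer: 2194591747/3459943634 ≈ 0.63428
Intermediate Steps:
n = 39271/50619 (n = -4*(1213/2154 - 427/564) = -4*(-39271/202476) = 39271/50619 ≈ 0.77582)
j/(-3171) + n/(-194) = -2024/(-3171) + (39271/50619)/(-194) = -2024*(-1/3171) + (39271/50619)*(-1/194) = 2024/3171 - 39271/9820086 = 2194591747/3459943634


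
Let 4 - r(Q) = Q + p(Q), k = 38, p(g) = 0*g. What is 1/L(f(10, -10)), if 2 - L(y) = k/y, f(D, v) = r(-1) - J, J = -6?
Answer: -11/16 ≈ -0.68750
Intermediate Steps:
p(g) = 0
r(Q) = 4 - Q (r(Q) = 4 - (Q + 0) = 4 - Q)
f(D, v) = 11 (f(D, v) = (4 - 1*(-1)) - 1*(-6) = (4 + 1) + 6 = 5 + 6 = 11)
L(y) = 2 - 38/y
1/L(f(10, -10)) = 1/(2 - 38/11) = 1/(-16/11) = -11/16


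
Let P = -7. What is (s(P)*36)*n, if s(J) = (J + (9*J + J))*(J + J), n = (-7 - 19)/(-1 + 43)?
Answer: -24024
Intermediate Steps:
n = -13/21 (n = -26/42 = -26*1/42 = -13/21 ≈ -0.61905)
s(J) = 22*J**2 (s(J) = (J + 10*J)*(2*J) = (11*J)*(2*J) = 22*J**2)
(s(P)*36)*n = ((22*(-7)**2)*36)*(-13/21) = ((22*49)*36)*(-13/21) = (1078*36)*(-13/21) = 38808*(-13/21) = -24024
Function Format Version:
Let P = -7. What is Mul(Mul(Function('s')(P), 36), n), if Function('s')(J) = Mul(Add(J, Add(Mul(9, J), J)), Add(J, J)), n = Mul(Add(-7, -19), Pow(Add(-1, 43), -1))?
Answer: -24024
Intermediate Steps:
n = Rational(-13, 21) (n = Mul(-26, Pow(42, -1)) = Mul(-26, Rational(1, 42)) = Rational(-13, 21) ≈ -0.61905)
Function('s')(J) = Mul(22, Pow(J, 2)) (Function('s')(J) = Mul(Add(J, Mul(10, J)), Mul(2, J)) = Mul(Mul(11, J), Mul(2, J)) = Mul(22, Pow(J, 2)))
Mul(Mul(Function('s')(P), 36), n) = Mul(Mul(Mul(22, Pow(-7, 2)), 36), Rational(-13, 21)) = Mul(Mul(Mul(22, 49), 36), Rational(-13, 21)) = Mul(Mul(1078, 36), Rational(-13, 21)) = Mul(38808, Rational(-13, 21)) = -24024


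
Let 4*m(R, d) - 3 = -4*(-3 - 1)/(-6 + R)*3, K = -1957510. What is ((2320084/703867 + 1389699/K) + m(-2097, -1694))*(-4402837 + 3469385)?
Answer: -1501383591994552394167/482928255255085 ≈ -3.1089e+6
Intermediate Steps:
m(R, d) = ¾ + 12/(-6 + R) (m(R, d) = ¾ + (-4*(-3 - 1)/(-6 + R)*3)/4 = ¾ + (-(-16)/(-6 + R)*3)/4 = ¾ + ((16/(-6 + R))*3)/4 = ¾ + (48/(-6 + R))/4 = ¾ + 12/(-6 + R))
((2320084/703867 + 1389699/K) + m(-2097, -1694))*(-4402837 + 3469385) = ((2320084/703867 + 1389699/(-1957510)) + 3*(10 - 2097)/(4*(-6 - 2097)))*(-4402837 + 3469385) = ((2320084*(1/703867) + 1389699*(-1/1957510)) + (¾)*(-2087)/(-2103))*(-933452) = ((2320084/703867 - 1389699/1957510) + (¾)*(-1/2103)*(-2087))*(-933452) = (3563424364807/1377826691170 + 2087/2804)*(-933452) = (6433683111695309/1931713021020340)*(-933452) = -1501383591994552394167/482928255255085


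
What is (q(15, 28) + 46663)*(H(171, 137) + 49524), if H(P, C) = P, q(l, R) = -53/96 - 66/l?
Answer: 74197494119/32 ≈ 2.3187e+9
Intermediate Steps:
q(l, R) = -53/96 - 66/l (q(l, R) = -53*1/96 - 66/l = -53/96 - 66/l)
(q(15, 28) + 46663)*(H(171, 137) + 49524) = ((-53/96 - 66/15) + 46663)*(171 + 49524) = ((-53/96 - 66*1/15) + 46663)*49695 = ((-53/96 - 22/5) + 46663)*49695 = (-2377/480 + 46663)*49695 = (22395863/480)*49695 = 74197494119/32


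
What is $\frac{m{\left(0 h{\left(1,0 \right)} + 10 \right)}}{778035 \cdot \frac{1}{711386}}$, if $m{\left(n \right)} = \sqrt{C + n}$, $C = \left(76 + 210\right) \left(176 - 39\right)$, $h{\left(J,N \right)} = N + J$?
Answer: $\frac{1422772 \sqrt{9798}}{778035} \approx 181.01$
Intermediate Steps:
$h{\left(J,N \right)} = J + N$
$C = 39182$ ($C = 286 \cdot 137 = 39182$)
$m{\left(n \right)} = \sqrt{39182 + n}$
$\frac{m{\left(0 h{\left(1,0 \right)} + 10 \right)}}{778035 \cdot \frac{1}{711386}} = \frac{\sqrt{39182 + \left(0 \left(1 + 0\right) + 10\right)}}{778035 \cdot \frac{1}{711386}} = \frac{\sqrt{39182 + \left(0 \cdot 1 + 10\right)}}{778035 \cdot \frac{1}{711386}} = \frac{\sqrt{39182 + \left(0 + 10\right)}}{\frac{778035}{711386}} = \sqrt{39182 + 10} \cdot \frac{711386}{778035} = \sqrt{39192} \cdot \frac{711386}{778035} = 2 \sqrt{9798} \cdot \frac{711386}{778035} = \frac{1422772 \sqrt{9798}}{778035}$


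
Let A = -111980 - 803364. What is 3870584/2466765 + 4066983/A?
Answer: -6489375479099/2257938542160 ≈ -2.8740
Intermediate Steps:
A = -915344
3870584/2466765 + 4066983/A = 3870584/2466765 + 4066983/(-915344) = 3870584*(1/2466765) + 4066983*(-1/915344) = 3870584/2466765 - 4066983/915344 = -6489375479099/2257938542160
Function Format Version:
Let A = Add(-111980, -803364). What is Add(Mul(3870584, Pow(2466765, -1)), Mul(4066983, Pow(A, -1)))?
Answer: Rational(-6489375479099, 2257938542160) ≈ -2.8740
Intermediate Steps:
A = -915344
Add(Mul(3870584, Pow(2466765, -1)), Mul(4066983, Pow(A, -1))) = Add(Mul(3870584, Pow(2466765, -1)), Mul(4066983, Pow(-915344, -1))) = Add(Mul(3870584, Rational(1, 2466765)), Mul(4066983, Rational(-1, 915344))) = Add(Rational(3870584, 2466765), Rational(-4066983, 915344)) = Rational(-6489375479099, 2257938542160)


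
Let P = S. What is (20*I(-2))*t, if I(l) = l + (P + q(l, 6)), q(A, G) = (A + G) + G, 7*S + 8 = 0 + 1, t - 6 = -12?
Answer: -840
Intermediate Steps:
t = -6 (t = 6 - 12 = -6)
S = -1 (S = -8/7 + (0 + 1)/7 = -8/7 + (⅐)*1 = -8/7 + ⅐ = -1)
P = -1
q(A, G) = A + 2*G
I(l) = 11 + 2*l (I(l) = l + (-1 + (l + 2*6)) = l + (-1 + (l + 12)) = l + (-1 + (12 + l)) = l + (11 + l) = 11 + 2*l)
(20*I(-2))*t = (20*(11 + 2*(-2)))*(-6) = (20*(11 - 4))*(-6) = (20*7)*(-6) = 140*(-6) = -840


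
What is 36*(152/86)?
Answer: 2736/43 ≈ 63.628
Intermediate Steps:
36*(152/86) = 36*(152*(1/86)) = 36*(76/43) = 2736/43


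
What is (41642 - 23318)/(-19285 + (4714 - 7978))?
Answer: -18324/22549 ≈ -0.81263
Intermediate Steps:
(41642 - 23318)/(-19285 + (4714 - 7978)) = 18324/(-19285 - 3264) = 18324/(-22549) = 18324*(-1/22549) = -18324/22549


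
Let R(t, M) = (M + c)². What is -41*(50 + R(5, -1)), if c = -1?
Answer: -2214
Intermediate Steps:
R(t, M) = (-1 + M)² (R(t, M) = (M - 1)² = (-1 + M)²)
-41*(50 + R(5, -1)) = -41*(50 + (-1 - 1)²) = -41*(50 + (-2)²) = -41*(50 + 4) = -41*54 = -2214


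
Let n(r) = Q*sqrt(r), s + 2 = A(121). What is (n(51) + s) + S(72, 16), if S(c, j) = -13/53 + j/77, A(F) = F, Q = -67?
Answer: 485486/4081 - 67*sqrt(51) ≈ -359.51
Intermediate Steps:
S(c, j) = -13/53 + j/77 (S(c, j) = -13*1/53 + j*(1/77) = -13/53 + j/77)
s = 119 (s = -2 + 121 = 119)
n(r) = -67*sqrt(r)
(n(51) + s) + S(72, 16) = (-67*sqrt(51) + 119) + (-13/53 + (1/77)*16) = (119 - 67*sqrt(51)) + (-13/53 + 16/77) = (119 - 67*sqrt(51)) - 153/4081 = 485486/4081 - 67*sqrt(51)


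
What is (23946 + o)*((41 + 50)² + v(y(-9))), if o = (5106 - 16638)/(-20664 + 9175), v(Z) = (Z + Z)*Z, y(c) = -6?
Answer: 2298136883478/11489 ≈ 2.0003e+8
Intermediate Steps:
v(Z) = 2*Z² (v(Z) = (2*Z)*Z = 2*Z²)
o = 11532/11489 (o = -11532/(-11489) = -11532*(-1/11489) = 11532/11489 ≈ 1.0037)
(23946 + o)*((41 + 50)² + v(y(-9))) = (23946 + 11532/11489)*((41 + 50)² + 2*(-6)²) = 275127126*(91² + 2*36)/11489 = 275127126*(8281 + 72)/11489 = (275127126/11489)*8353 = 2298136883478/11489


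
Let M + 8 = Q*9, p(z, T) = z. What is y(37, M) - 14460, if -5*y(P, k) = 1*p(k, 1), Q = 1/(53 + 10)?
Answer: -101209/7 ≈ -14458.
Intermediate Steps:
Q = 1/63 ≈ 0.015873
M = -55/7 (M = -8 + (1/63)*9 = -8 + ⅐ = -55/7 ≈ -7.8571)
y(P, k) = -k/5
y(37, M) - 14460 = -⅕*(-55/7) - 14460 = 11/7 - 14460 = -101209/7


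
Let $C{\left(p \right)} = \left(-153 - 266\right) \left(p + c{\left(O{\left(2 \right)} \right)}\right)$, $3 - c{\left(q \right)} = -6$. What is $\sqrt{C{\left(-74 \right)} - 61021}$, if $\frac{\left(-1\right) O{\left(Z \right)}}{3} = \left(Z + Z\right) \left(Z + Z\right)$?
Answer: $3 i \sqrt{3754} \approx 183.81 i$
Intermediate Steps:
$O{\left(Z \right)} = - 12 Z^{2}$ ($O{\left(Z \right)} = - 3 \left(Z + Z\right) \left(Z + Z\right) = - 3 \cdot 2 Z 2 Z = - 3 \cdot 4 Z^{2} = - 12 Z^{2}$)
$c{\left(q \right)} = 9$ ($c{\left(q \right)} = 3 - -6 = 3 + 6 = 9$)
$C{\left(p \right)} = -3771 - 419 p$ ($C{\left(p \right)} = \left(-153 - 266\right) \left(p + 9\right) = - 419 \left(9 + p\right) = -3771 - 419 p$)
$\sqrt{C{\left(-74 \right)} - 61021} = \sqrt{\left(-3771 - -31006\right) - 61021} = \sqrt{\left(-3771 + 31006\right) - 61021} = \sqrt{27235 - 61021} = \sqrt{-33786} = 3 i \sqrt{3754}$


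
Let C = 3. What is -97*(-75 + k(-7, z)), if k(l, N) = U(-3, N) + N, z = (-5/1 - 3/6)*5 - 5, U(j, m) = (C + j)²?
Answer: 20855/2 ≈ 10428.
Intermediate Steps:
U(j, m) = (3 + j)²
z = -65/2 (z = (-5*1 - 3*⅙)*5 - 5 = (-5 - ½)*5 - 5 = -11/2*5 - 5 = -55/2 - 5 = -65/2 ≈ -32.500)
k(l, N) = N (k(l, N) = (3 - 3)² + N = 0² + N = 0 + N = N)
-97*(-75 + k(-7, z)) = -97*(-75 - 65/2) = -97*(-215/2) = 20855/2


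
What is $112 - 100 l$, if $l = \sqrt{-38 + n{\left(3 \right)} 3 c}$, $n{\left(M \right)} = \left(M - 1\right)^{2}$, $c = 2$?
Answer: $112 - 100 i \sqrt{14} \approx 112.0 - 374.17 i$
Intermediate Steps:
$n{\left(M \right)} = \left(-1 + M\right)^{2}$
$l = i \sqrt{14}$ ($l = \sqrt{-38 + \left(-1 + 3\right)^{2} \cdot 3 \cdot 2} = \sqrt{-38 + 2^{2} \cdot 3 \cdot 2} = \sqrt{-38 + 4 \cdot 3 \cdot 2} = \sqrt{-38 + 12 \cdot 2} = \sqrt{-38 + 24} = \sqrt{-14} = i \sqrt{14} \approx 3.7417 i$)
$112 - 100 l = 112 - 100 i \sqrt{14}$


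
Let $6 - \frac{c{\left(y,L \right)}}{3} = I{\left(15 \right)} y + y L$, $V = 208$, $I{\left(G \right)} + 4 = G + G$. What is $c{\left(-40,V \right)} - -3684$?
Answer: $31782$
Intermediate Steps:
$I{\left(G \right)} = -4 + 2 G$ ($I{\left(G \right)} = -4 + \left(G + G\right) = -4 + 2 G$)
$c{\left(y,L \right)} = 18 - 78 y - 3 L y$ ($c{\left(y,L \right)} = 18 - 3 \left(\left(-4 + 2 \cdot 15\right) y + y L\right) = 18 - 3 \left(\left(-4 + 30\right) y + L y\right) = 18 - 3 \left(26 y + L y\right) = 18 - \left(78 y + 3 L y\right) = 18 - 78 y - 3 L y$)
$c{\left(-40,V \right)} - -3684 = \left(18 - -3120 - 624 \left(-40\right)\right) - -3684 = \left(18 + 3120 + 24960\right) + 3684 = 28098 + 3684 = 31782$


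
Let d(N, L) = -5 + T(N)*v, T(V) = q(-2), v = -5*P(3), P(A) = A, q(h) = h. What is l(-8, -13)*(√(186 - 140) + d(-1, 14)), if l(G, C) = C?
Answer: -325 - 13*√46 ≈ -413.17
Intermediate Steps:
v = -15 (v = -5*3 = -15)
T(V) = -2
d(N, L) = 25 (d(N, L) = -5 - 2*(-15) = -5 + 30 = 25)
l(-8, -13)*(√(186 - 140) + d(-1, 14)) = -13*(√(186 - 140) + 25) = -13*(√46 + 25) = -13*(25 + √46) = -325 - 13*√46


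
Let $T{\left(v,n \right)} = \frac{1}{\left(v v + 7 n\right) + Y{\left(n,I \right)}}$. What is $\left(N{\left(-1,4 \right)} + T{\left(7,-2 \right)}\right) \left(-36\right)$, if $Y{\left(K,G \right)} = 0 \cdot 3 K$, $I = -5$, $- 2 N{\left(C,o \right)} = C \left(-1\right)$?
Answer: $\frac{594}{35} \approx 16.971$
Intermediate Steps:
$N{\left(C,o \right)} = \frac{C}{2}$ ($N{\left(C,o \right)} = - \frac{C \left(-1\right)}{2} = - \frac{\left(-1\right) C}{2} = \frac{C}{2}$)
$Y{\left(K,G \right)} = 0$ ($Y{\left(K,G \right)} = 0 K = 0$)
$T{\left(v,n \right)} = \frac{1}{v^{2} + 7 n}$ ($T{\left(v,n \right)} = \frac{1}{\left(v v + 7 n\right) + 0} = \frac{1}{\left(v^{2} + 7 n\right) + 0} = \frac{1}{v^{2} + 7 n}$)
$\left(N{\left(-1,4 \right)} + T{\left(7,-2 \right)}\right) \left(-36\right) = \left(\frac{1}{2} \left(-1\right) + \frac{1}{7^{2} + 7 \left(-2\right)}\right) \left(-36\right) = \left(- \frac{1}{2} + \frac{1}{49 - 14}\right) \left(-36\right) = \left(- \frac{1}{2} + \frac{1}{35}\right) \left(-36\right) = \left(- \frac{33}{70}\right) \left(-36\right) = \frac{594}{35}$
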